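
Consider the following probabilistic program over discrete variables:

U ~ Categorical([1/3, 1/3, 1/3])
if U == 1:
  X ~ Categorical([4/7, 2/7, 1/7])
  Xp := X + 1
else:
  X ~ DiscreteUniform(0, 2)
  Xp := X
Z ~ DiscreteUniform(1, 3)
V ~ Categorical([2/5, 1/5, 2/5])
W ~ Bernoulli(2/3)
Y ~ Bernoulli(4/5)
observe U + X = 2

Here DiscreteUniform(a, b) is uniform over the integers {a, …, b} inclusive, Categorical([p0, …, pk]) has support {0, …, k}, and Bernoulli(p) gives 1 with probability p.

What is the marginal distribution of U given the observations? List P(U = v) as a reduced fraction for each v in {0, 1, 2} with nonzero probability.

Enumerate traces; 108 have nonzero weight after conditioning:
  (U=0, X=2, Z=1, V=0, W=0, Y=0) weight 2/2025
  (U=0, X=2, Z=1, V=0, W=0, Y=1) weight 8/2025
  (U=0, X=2, Z=1, V=0, W=1, Y=0) weight 4/2025
  (U=0, X=2, Z=1, V=0, W=1, Y=1) weight 16/2025
  (U=0, X=2, Z=1, V=1, W=0, Y=0) weight 1/2025
  (U=0, X=2, Z=1, V=1, W=0, Y=1) weight 4/2025
  (U=0, X=2, Z=1, V=1, W=1, Y=0) weight 2/2025
  (U=0, X=2, Z=1, V=1, W=1, Y=1) weight 8/2025
  (U=1, X=1, Z=1, V=0, W=0, Y=0) weight 4/4725
  (U=2, X=0, Z=1, V=0, W=0, Y=0) weight 2/2025
  … 98 more
Group by U:
  weight(U=0) = 1/9
  weight(U=1) = 2/21
  weight(U=2) = 1/9
Total weight = 1/9 + 2/21 + 1/9 = 20/63
P(U=0 | obs) = 1/9 / 20/63 = 7/20
P(U=1 | obs) = 2/21 / 20/63 = 3/10
P(U=2 | obs) = 1/9 / 20/63 = 7/20

P(U=0) = 7/20, P(U=1) = 3/10, P(U=2) = 7/20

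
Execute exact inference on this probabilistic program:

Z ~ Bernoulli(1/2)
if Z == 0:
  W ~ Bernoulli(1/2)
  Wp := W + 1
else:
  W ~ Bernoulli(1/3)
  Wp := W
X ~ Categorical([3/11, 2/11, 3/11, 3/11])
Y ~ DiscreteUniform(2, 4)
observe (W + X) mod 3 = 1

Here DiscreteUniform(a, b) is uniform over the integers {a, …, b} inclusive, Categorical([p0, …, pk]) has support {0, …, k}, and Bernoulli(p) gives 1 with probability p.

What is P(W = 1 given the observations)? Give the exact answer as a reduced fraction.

P(W = 1 | obs) = 15/22

Enumerate traces; 18 have nonzero weight after conditioning:
  (Z=0, W=0, X=1, Y=2) weight 1/66
  (Z=0, W=0, X=1, Y=3) weight 1/66
  (Z=0, W=0, X=1, Y=4) weight 1/66
  (Z=0, W=1, X=0, Y=2) weight 1/44
  (Z=0, W=1, X=0, Y=3) weight 1/44
  (Z=0, W=1, X=0, Y=4) weight 1/44
  (Z=0, W=1, X=3, Y=2) weight 1/44
  (Z=0, W=1, X=3, Y=3) weight 1/44
  … 10 more
Group by W:
  weight(W=0) = 7/66
  weight(W=1) = 5/22
Total weight = 7/66 + 5/22 = 1/3
P(W=0 | obs) = 7/66 / 1/3 = 7/22
P(W=1 | obs) = 5/22 / 1/3 = 15/22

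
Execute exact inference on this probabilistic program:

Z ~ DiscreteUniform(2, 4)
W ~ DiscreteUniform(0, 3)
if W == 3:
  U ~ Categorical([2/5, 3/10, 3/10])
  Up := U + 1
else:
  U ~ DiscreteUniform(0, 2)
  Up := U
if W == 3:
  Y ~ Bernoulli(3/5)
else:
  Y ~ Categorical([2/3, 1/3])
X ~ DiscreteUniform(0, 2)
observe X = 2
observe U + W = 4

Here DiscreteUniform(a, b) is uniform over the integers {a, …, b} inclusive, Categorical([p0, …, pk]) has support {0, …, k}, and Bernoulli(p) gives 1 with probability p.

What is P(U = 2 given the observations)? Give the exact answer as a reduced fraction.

P(U = 2 | obs) = 10/19

Enumerate traces; 12 have nonzero weight after conditioning:
  (Z=2, W=2, U=2, Y=0, X=2) weight 1/162
  (Z=2, W=2, U=2, Y=1, X=2) weight 1/324
  (Z=2, W=3, U=1, Y=0, X=2) weight 1/300
  (Z=2, W=3, U=1, Y=1, X=2) weight 1/200
  (Z=3, W=2, U=2, Y=0, X=2) weight 1/162
  (Z=3, W=2, U=2, Y=1, X=2) weight 1/324
  (Z=3, W=3, U=1, Y=0, X=2) weight 1/300
  (Z=3, W=3, U=1, Y=1, X=2) weight 1/200
  … 4 more
Group by U:
  weight(U=1) = 1/40
  weight(U=2) = 1/36
Total weight = 1/40 + 1/36 = 19/360
P(U=1 | obs) = 1/40 / 19/360 = 9/19
P(U=2 | obs) = 1/36 / 19/360 = 10/19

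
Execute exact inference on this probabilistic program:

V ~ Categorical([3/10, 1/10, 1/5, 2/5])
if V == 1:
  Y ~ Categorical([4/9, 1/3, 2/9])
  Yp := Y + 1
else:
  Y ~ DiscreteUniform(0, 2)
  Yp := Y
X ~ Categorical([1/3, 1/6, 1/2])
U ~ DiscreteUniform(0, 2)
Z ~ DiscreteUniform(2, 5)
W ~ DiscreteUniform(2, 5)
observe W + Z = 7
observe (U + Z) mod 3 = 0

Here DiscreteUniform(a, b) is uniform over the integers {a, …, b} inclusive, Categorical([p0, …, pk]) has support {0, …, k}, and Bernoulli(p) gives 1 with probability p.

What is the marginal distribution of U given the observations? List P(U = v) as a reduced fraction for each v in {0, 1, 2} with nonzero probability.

P(U=0) = 1/4, P(U=1) = 1/2, P(U=2) = 1/4

Enumerate traces; 144 have nonzero weight after conditioning:
  (V=0, Y=0, X=0, U=0, Z=3, W=4) weight 1/1440
  (V=0, Y=0, X=0, U=1, Z=2, W=5) weight 1/1440
  (V=0, Y=0, X=0, U=1, Z=5, W=2) weight 1/1440
  (V=0, Y=0, X=0, U=2, Z=4, W=3) weight 1/1440
  (V=0, Y=0, X=1, U=0, Z=3, W=4) weight 1/2880
  (V=0, Y=0, X=1, U=1, Z=2, W=5) weight 1/2880
  (V=0, Y=0, X=1, U=1, Z=5, W=2) weight 1/2880
  (V=0, Y=0, X=1, U=2, Z=4, W=3) weight 1/2880
  … 136 more
Group by U:
  weight(U=0) = 1/48
  weight(U=1) = 1/24
  weight(U=2) = 1/48
Total weight = 1/48 + 1/24 + 1/48 = 1/12
P(U=0 | obs) = 1/48 / 1/12 = 1/4
P(U=1 | obs) = 1/24 / 1/12 = 1/2
P(U=2 | obs) = 1/48 / 1/12 = 1/4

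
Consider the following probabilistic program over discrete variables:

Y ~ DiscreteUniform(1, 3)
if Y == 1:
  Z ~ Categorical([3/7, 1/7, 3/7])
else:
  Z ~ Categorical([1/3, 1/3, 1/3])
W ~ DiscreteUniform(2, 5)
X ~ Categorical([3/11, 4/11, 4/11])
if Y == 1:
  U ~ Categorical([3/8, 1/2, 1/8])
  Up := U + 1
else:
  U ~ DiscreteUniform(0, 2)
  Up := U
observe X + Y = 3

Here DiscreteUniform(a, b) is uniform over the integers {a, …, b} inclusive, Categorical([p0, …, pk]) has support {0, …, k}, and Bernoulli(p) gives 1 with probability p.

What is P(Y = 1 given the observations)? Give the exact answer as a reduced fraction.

P(Y = 1 | obs) = 4/11

Enumerate traces; 108 have nonzero weight after conditioning:
  (Y=1, Z=0, W=2, X=2, U=0) weight 3/616
  (Y=1, Z=0, W=2, X=2, U=1) weight 1/154
  (Y=1, Z=0, W=2, X=2, U=2) weight 1/616
  (Y=1, Z=0, W=3, X=2, U=0) weight 3/616
  (Y=1, Z=0, W=3, X=2, U=1) weight 1/154
  (Y=1, Z=0, W=3, X=2, U=2) weight 1/616
  (Y=1, Z=0, W=4, X=2, U=0) weight 3/616
  (Y=1, Z=0, W=4, X=2, U=1) weight 1/154
  (Y=2, Z=0, W=2, X=1, U=0) weight 1/297
  (Y=3, Z=0, W=2, X=0, U=0) weight 1/396
  … 98 more
Group by Y:
  weight(Y=1) = 4/33
  weight(Y=2) = 4/33
  weight(Y=3) = 1/11
Total weight = 4/33 + 4/33 + 1/11 = 1/3
P(Y=1 | obs) = 4/33 / 1/3 = 4/11
P(Y=2 | obs) = 4/33 / 1/3 = 4/11
P(Y=3 | obs) = 1/11 / 1/3 = 3/11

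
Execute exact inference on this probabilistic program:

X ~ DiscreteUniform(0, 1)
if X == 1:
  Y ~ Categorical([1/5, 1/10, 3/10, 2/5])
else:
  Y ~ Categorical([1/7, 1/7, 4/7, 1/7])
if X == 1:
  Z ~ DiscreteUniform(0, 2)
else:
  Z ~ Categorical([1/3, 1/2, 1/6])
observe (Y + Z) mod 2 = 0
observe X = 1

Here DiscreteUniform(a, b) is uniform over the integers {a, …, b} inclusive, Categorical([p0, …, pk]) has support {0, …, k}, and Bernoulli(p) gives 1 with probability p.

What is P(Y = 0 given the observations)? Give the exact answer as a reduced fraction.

P(Y = 0 | obs) = 4/15

Enumerate traces; 6 have nonzero weight after conditioning:
  (X=1, Y=0, Z=0) weight 1/30
  (X=1, Y=0, Z=2) weight 1/30
  (X=1, Y=1, Z=1) weight 1/60
  (X=1, Y=2, Z=0) weight 1/20
  (X=1, Y=2, Z=2) weight 1/20
  (X=1, Y=3, Z=1) weight 1/15
Group by Y:
  weight(Y=0) = 1/15
  weight(Y=1) = 1/60
  weight(Y=2) = 1/10
  weight(Y=3) = 1/15
Total weight = 1/15 + 1/60 + 1/10 + 1/15 = 1/4
P(Y=0 | obs) = 1/15 / 1/4 = 4/15
P(Y=1 | obs) = 1/60 / 1/4 = 1/15
P(Y=2 | obs) = 1/10 / 1/4 = 2/5
P(Y=3 | obs) = 1/15 / 1/4 = 4/15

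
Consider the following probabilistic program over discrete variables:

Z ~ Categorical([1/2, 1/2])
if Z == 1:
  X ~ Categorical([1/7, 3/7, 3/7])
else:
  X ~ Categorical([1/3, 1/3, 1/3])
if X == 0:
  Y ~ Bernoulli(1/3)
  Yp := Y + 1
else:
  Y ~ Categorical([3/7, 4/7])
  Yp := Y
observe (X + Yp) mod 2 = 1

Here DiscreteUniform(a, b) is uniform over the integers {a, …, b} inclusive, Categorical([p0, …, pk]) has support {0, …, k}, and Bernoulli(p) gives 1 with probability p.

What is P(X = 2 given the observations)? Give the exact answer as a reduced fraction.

Enumerate traces; 6 have nonzero weight after conditioning:
  (Z=0, X=0, Y=0) weight 1/9
  (Z=0, X=1, Y=0) weight 1/14
  (Z=0, X=2, Y=1) weight 2/21
  (Z=1, X=0, Y=0) weight 1/21
  (Z=1, X=1, Y=0) weight 9/98
  (Z=1, X=2, Y=1) weight 6/49
Group by X:
  weight(X=0) = 10/63
  weight(X=1) = 8/49
  weight(X=2) = 32/147
Total weight = 10/63 + 8/49 + 32/147 = 34/63
P(X=0 | obs) = 10/63 / 34/63 = 5/17
P(X=1 | obs) = 8/49 / 34/63 = 36/119
P(X=2 | obs) = 32/147 / 34/63 = 48/119

P(X = 2 | obs) = 48/119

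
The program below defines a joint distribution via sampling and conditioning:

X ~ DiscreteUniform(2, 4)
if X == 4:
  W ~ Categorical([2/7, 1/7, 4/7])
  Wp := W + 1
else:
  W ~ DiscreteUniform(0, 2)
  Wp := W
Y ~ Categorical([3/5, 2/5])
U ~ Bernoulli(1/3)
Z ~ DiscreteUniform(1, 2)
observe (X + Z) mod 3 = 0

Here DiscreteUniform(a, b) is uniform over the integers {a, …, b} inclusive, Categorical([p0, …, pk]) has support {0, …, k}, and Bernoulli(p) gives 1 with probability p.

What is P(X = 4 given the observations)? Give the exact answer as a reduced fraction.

P(X = 4 | obs) = 1/2

Enumerate traces; 24 have nonzero weight after conditioning:
  (X=2, W=0, Y=0, U=0, Z=1) weight 1/45
  (X=2, W=0, Y=0, U=1, Z=1) weight 1/90
  (X=2, W=0, Y=1, U=0, Z=1) weight 2/135
  (X=2, W=0, Y=1, U=1, Z=1) weight 1/135
  (X=2, W=1, Y=0, U=0, Z=1) weight 1/45
  (X=2, W=1, Y=0, U=1, Z=1) weight 1/90
  (X=2, W=1, Y=1, U=0, Z=1) weight 2/135
  (X=2, W=1, Y=1, U=1, Z=1) weight 1/135
  (X=4, W=0, Y=0, U=0, Z=2) weight 2/105
  … 15 more
Group by X:
  weight(X=2) = 1/6
  weight(X=4) = 1/6
Total weight = 1/6 + 1/6 = 1/3
P(X=2 | obs) = 1/6 / 1/3 = 1/2
P(X=4 | obs) = 1/6 / 1/3 = 1/2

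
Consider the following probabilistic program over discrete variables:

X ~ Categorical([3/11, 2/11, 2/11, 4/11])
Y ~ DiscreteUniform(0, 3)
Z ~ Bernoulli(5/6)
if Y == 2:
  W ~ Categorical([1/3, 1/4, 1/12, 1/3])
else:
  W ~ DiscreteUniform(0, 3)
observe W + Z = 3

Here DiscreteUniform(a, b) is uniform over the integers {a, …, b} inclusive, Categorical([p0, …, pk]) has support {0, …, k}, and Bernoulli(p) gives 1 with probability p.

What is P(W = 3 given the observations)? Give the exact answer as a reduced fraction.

Enumerate traces; 32 have nonzero weight after conditioning:
  (X=0, Y=0, Z=0, W=3) weight 1/352
  (X=0, Y=0, Z=1, W=2) weight 5/352
  (X=0, Y=1, Z=0, W=3) weight 1/352
  (X=0, Y=1, Z=1, W=2) weight 5/352
  (X=0, Y=2, Z=0, W=3) weight 1/264
  (X=0, Y=2, Z=1, W=2) weight 5/1056
  (X=0, Y=3, Z=0, W=3) weight 1/352
  (X=0, Y=3, Z=1, W=2) weight 5/352
  … 24 more
Group by W:
  weight(W=2) = 25/144
  weight(W=3) = 13/288
Total weight = 25/144 + 13/288 = 7/32
P(W=2 | obs) = 25/144 / 7/32 = 50/63
P(W=3 | obs) = 13/288 / 7/32 = 13/63

P(W = 3 | obs) = 13/63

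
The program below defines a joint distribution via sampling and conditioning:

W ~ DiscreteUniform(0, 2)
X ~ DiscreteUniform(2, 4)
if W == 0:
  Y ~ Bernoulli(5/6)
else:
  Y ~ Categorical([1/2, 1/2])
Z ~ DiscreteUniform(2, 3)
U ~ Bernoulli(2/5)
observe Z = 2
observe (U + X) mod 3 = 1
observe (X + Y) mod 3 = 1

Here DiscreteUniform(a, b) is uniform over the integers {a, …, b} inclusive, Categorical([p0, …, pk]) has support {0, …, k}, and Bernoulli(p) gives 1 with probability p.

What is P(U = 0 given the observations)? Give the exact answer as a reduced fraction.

Enumerate traces; 6 have nonzero weight after conditioning:
  (W=0, X=3, Y=1, Z=2, U=1) weight 1/54
  (W=0, X=4, Y=0, Z=2, U=0) weight 1/180
  (W=1, X=3, Y=1, Z=2, U=1) weight 1/90
  (W=1, X=4, Y=0, Z=2, U=0) weight 1/60
  (W=2, X=3, Y=1, Z=2, U=1) weight 1/90
  (W=2, X=4, Y=0, Z=2, U=0) weight 1/60
Group by U:
  weight(U=0) = 7/180
  weight(U=1) = 11/270
Total weight = 7/180 + 11/270 = 43/540
P(U=0 | obs) = 7/180 / 43/540 = 21/43
P(U=1 | obs) = 11/270 / 43/540 = 22/43

P(U = 0 | obs) = 21/43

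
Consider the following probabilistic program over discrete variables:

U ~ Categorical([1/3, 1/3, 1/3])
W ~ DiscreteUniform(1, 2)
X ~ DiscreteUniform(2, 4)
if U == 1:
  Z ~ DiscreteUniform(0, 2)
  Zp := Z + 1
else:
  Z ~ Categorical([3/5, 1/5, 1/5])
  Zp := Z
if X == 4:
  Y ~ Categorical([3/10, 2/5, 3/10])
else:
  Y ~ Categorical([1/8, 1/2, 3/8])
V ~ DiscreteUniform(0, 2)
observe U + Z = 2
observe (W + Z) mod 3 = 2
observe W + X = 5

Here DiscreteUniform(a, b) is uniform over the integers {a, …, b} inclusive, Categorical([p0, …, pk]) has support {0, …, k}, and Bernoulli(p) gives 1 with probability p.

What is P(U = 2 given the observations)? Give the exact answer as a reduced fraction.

Enumerate traces; 18 have nonzero weight after conditioning:
  (U=1, W=1, X=4, Z=1, Y=0, V=0) weight 1/540
  (U=1, W=1, X=4, Z=1, Y=0, V=1) weight 1/540
  (U=1, W=1, X=4, Z=1, Y=0, V=2) weight 1/540
  (U=1, W=1, X=4, Z=1, Y=1, V=0) weight 1/405
  (U=1, W=1, X=4, Z=1, Y=1, V=1) weight 1/405
  (U=1, W=1, X=4, Z=1, Y=1, V=2) weight 1/405
  (U=1, W=1, X=4, Z=1, Y=2, V=0) weight 1/540
  (U=1, W=1, X=4, Z=1, Y=2, V=1) weight 1/540
  (U=2, W=2, X=3, Z=0, Y=0, V=0) weight 1/720
  … 9 more
Group by U:
  weight(U=1) = 1/54
  weight(U=2) = 1/30
Total weight = 1/54 + 1/30 = 7/135
P(U=1 | obs) = 1/54 / 7/135 = 5/14
P(U=2 | obs) = 1/30 / 7/135 = 9/14

P(U = 2 | obs) = 9/14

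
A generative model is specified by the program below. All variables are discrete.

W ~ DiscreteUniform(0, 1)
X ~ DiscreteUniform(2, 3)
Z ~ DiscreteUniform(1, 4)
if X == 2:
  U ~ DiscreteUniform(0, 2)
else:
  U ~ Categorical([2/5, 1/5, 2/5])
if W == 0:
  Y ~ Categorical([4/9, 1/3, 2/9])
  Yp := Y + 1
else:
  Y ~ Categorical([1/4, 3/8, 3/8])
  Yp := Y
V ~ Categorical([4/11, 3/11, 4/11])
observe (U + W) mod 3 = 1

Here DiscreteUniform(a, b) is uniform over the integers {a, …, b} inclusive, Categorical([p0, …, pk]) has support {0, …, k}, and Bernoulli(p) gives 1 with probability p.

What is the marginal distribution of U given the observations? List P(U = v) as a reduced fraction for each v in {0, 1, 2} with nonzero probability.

P(U=0) = 11/19, P(U=1) = 8/19

Enumerate traces; 144 have nonzero weight after conditioning:
  (W=0, X=2, Z=1, U=1, Y=0, V=0) weight 1/297
  (W=0, X=2, Z=1, U=1, Y=0, V=1) weight 1/396
  (W=0, X=2, Z=1, U=1, Y=0, V=2) weight 1/297
  (W=0, X=2, Z=1, U=1, Y=1, V=0) weight 1/396
  (W=0, X=2, Z=1, U=1, Y=1, V=1) weight 1/528
  (W=0, X=2, Z=1, U=1, Y=1, V=2) weight 1/396
  (W=0, X=2, Z=1, U=1, Y=2, V=0) weight 1/594
  (W=0, X=2, Z=1, U=1, Y=2, V=1) weight 1/792
  (W=1, X=2, Z=1, U=0, Y=0, V=0) weight 1/528
  … 135 more
Group by U:
  weight(U=0) = 11/60
  weight(U=1) = 2/15
Total weight = 11/60 + 2/15 = 19/60
P(U=0 | obs) = 11/60 / 19/60 = 11/19
P(U=1 | obs) = 2/15 / 19/60 = 8/19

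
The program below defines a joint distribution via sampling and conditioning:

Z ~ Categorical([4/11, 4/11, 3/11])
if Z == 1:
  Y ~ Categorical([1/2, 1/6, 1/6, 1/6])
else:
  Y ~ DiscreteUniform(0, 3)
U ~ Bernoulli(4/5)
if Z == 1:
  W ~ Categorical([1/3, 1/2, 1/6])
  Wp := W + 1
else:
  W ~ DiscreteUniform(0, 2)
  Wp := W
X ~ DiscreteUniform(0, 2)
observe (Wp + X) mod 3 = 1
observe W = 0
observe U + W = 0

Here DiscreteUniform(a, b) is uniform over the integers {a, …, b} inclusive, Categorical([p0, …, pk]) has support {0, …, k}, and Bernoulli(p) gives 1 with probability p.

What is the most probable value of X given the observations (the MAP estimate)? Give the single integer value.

Enumerate traces; 12 have nonzero weight after conditioning:
  (Z=0, Y=0, U=0, W=0, X=1) weight 1/495
  (Z=0, Y=1, U=0, W=0, X=1) weight 1/495
  (Z=0, Y=2, U=0, W=0, X=1) weight 1/495
  (Z=0, Y=3, U=0, W=0, X=1) weight 1/495
  (Z=1, Y=0, U=0, W=0, X=0) weight 2/495
  (Z=1, Y=1, U=0, W=0, X=0) weight 2/1485
  (Z=1, Y=2, U=0, W=0, X=0) weight 2/1485
  (Z=1, Y=3, U=0, W=0, X=0) weight 2/1485
  … 4 more
Group by X:
  weight(X=0) = 4/495
  weight(X=1) = 7/495
Total weight = 4/495 + 7/495 = 1/45
P(X=0 | obs) = 4/495 / 1/45 = 4/11
P(X=1 | obs) = 7/495 / 1/45 = 7/11
argmax = 1

argmax_v P(X = v | obs) = 1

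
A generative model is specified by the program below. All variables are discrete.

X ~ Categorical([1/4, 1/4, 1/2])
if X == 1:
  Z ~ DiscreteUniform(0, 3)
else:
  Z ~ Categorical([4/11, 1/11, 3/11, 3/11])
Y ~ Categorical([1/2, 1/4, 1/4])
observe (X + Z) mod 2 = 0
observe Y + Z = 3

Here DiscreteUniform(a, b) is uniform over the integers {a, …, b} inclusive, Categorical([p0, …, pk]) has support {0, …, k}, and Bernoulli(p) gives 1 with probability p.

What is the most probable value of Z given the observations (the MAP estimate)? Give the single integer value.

Enumerate traces; 4 have nonzero weight after conditioning:
  (X=0, Z=2, Y=1) weight 3/176
  (X=1, Z=1, Y=2) weight 1/64
  (X=1, Z=3, Y=0) weight 1/32
  (X=2, Z=2, Y=1) weight 3/88
Group by Z:
  weight(Z=1) = 1/64
  weight(Z=2) = 9/176
  weight(Z=3) = 1/32
Total weight = 1/64 + 9/176 + 1/32 = 69/704
P(Z=1 | obs) = 1/64 / 69/704 = 11/69
P(Z=2 | obs) = 9/176 / 69/704 = 12/23
P(Z=3 | obs) = 1/32 / 69/704 = 22/69
argmax = 2

argmax_v P(Z = v | obs) = 2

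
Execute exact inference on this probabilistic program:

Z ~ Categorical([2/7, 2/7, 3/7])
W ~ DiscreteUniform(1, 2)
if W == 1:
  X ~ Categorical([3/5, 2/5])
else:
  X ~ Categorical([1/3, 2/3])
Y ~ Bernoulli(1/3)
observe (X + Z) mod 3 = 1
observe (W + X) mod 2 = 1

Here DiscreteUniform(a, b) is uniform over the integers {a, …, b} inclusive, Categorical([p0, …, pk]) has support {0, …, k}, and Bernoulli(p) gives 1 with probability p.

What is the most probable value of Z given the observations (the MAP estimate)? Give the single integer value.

Enumerate traces; 4 have nonzero weight after conditioning:
  (Z=0, W=2, X=1, Y=0) weight 4/63
  (Z=0, W=2, X=1, Y=1) weight 2/63
  (Z=1, W=1, X=0, Y=0) weight 2/35
  (Z=1, W=1, X=0, Y=1) weight 1/35
Group by Z:
  weight(Z=0) = 2/21
  weight(Z=1) = 3/35
Total weight = 2/21 + 3/35 = 19/105
P(Z=0 | obs) = 2/21 / 19/105 = 10/19
P(Z=1 | obs) = 3/35 / 19/105 = 9/19
argmax = 0

argmax_v P(Z = v | obs) = 0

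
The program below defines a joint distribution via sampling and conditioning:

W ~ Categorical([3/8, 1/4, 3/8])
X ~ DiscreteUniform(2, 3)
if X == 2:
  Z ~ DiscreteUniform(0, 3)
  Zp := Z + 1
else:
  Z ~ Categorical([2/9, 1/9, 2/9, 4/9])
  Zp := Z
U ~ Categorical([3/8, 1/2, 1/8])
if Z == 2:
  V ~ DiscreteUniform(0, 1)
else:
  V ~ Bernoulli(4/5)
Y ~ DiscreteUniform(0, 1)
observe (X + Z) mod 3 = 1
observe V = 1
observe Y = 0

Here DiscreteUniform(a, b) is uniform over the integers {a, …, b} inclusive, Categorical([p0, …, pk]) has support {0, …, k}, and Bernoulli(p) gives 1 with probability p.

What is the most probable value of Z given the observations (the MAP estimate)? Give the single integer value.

Enumerate traces; 18 have nonzero weight after conditioning:
  (W=0, X=2, Z=2, U=0, V=1, Y=0) weight 9/2048
  (W=0, X=2, Z=2, U=1, V=1, Y=0) weight 3/512
  (W=0, X=2, Z=2, U=2, V=1, Y=0) weight 3/2048
  (W=0, X=3, Z=1, U=0, V=1, Y=0) weight 1/320
  (W=0, X=3, Z=1, U=1, V=1, Y=0) weight 1/240
  (W=0, X=3, Z=1, U=2, V=1, Y=0) weight 1/960
  (W=1, X=2, Z=2, U=0, V=1, Y=0) weight 3/1024
  (W=1, X=2, Z=2, U=1, V=1, Y=0) weight 1/256
  … 10 more
Group by Z:
  weight(Z=1) = 1/45
  weight(Z=2) = 1/32
Total weight = 1/45 + 1/32 = 77/1440
P(Z=1 | obs) = 1/45 / 77/1440 = 32/77
P(Z=2 | obs) = 1/32 / 77/1440 = 45/77
argmax = 2

argmax_v P(Z = v | obs) = 2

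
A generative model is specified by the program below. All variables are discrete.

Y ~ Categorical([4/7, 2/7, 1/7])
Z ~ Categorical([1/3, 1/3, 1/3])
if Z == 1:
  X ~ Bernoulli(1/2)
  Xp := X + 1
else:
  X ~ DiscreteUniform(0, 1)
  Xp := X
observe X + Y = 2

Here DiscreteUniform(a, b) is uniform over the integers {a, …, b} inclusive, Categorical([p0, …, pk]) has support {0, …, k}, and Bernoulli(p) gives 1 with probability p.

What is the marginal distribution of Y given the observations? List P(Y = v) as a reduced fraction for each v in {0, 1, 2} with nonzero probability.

Enumerate traces; 6 have nonzero weight after conditioning:
  (Y=1, Z=0, X=1) weight 1/21
  (Y=1, Z=1, X=1) weight 1/21
  (Y=1, Z=2, X=1) weight 1/21
  (Y=2, Z=0, X=0) weight 1/42
  (Y=2, Z=1, X=0) weight 1/42
  (Y=2, Z=2, X=0) weight 1/42
Group by Y:
  weight(Y=1) = 1/7
  weight(Y=2) = 1/14
Total weight = 1/7 + 1/14 = 3/14
P(Y=1 | obs) = 1/7 / 3/14 = 2/3
P(Y=2 | obs) = 1/14 / 3/14 = 1/3

P(Y=1) = 2/3, P(Y=2) = 1/3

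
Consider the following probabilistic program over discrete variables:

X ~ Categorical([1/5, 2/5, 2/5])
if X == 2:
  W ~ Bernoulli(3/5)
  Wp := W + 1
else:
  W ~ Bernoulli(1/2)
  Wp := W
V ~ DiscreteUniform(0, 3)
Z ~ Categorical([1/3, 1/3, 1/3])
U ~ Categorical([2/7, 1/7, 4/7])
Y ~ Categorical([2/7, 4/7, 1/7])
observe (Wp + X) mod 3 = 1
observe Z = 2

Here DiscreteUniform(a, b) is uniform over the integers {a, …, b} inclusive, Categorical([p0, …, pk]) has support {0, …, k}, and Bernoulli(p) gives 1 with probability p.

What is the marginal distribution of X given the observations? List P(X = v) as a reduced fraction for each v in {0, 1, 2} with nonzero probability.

Enumerate traces; 108 have nonzero weight after conditioning:
  (X=0, W=1, V=0, Z=2, U=0, Y=0) weight 1/1470
  (X=0, W=1, V=0, Z=2, U=0, Y=1) weight 1/735
  (X=0, W=1, V=0, Z=2, U=0, Y=2) weight 1/2940
  (X=0, W=1, V=0, Z=2, U=1, Y=0) weight 1/2940
  (X=0, W=1, V=0, Z=2, U=1, Y=1) weight 1/1470
  (X=0, W=1, V=0, Z=2, U=1, Y=2) weight 1/5880
  (X=0, W=1, V=0, Z=2, U=2, Y=0) weight 1/735
  (X=0, W=1, V=0, Z=2, U=2, Y=1) weight 2/735
  (X=1, W=0, V=0, Z=2, U=0, Y=0) weight 1/735
  (X=2, W=1, V=0, Z=2, U=0, Y=0) weight 2/1225
  … 98 more
Group by X:
  weight(X=0) = 1/30
  weight(X=1) = 1/15
  weight(X=2) = 2/25
Total weight = 1/30 + 1/15 + 2/25 = 9/50
P(X=0 | obs) = 1/30 / 9/50 = 5/27
P(X=1 | obs) = 1/15 / 9/50 = 10/27
P(X=2 | obs) = 2/25 / 9/50 = 4/9

P(X=0) = 5/27, P(X=1) = 10/27, P(X=2) = 4/9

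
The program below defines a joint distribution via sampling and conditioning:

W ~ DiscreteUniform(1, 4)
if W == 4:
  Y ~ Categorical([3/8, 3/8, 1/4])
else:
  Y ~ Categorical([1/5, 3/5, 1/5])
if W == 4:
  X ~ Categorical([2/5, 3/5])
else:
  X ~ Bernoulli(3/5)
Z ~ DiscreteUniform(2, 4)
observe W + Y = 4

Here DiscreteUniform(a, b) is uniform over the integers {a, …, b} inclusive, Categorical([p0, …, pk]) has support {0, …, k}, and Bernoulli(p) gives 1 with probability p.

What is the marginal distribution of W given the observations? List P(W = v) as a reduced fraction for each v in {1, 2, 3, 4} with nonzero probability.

Enumerate traces; 18 have nonzero weight after conditioning:
  (W=2, Y=2, X=0, Z=2) weight 1/150
  (W=2, Y=2, X=0, Z=3) weight 1/150
  (W=2, Y=2, X=0, Z=4) weight 1/150
  (W=2, Y=2, X=1, Z=2) weight 1/100
  (W=2, Y=2, X=1, Z=3) weight 1/100
  (W=2, Y=2, X=1, Z=4) weight 1/100
  (W=3, Y=1, X=0, Z=2) weight 1/50
  (W=3, Y=1, X=0, Z=3) weight 1/50
  (W=4, Y=0, X=0, Z=2) weight 1/80
  … 9 more
Group by W:
  weight(W=2) = 1/20
  weight(W=3) = 3/20
  weight(W=4) = 3/32
Total weight = 1/20 + 3/20 + 3/32 = 47/160
P(W=2 | obs) = 1/20 / 47/160 = 8/47
P(W=3 | obs) = 3/20 / 47/160 = 24/47
P(W=4 | obs) = 3/32 / 47/160 = 15/47

P(W=2) = 8/47, P(W=3) = 24/47, P(W=4) = 15/47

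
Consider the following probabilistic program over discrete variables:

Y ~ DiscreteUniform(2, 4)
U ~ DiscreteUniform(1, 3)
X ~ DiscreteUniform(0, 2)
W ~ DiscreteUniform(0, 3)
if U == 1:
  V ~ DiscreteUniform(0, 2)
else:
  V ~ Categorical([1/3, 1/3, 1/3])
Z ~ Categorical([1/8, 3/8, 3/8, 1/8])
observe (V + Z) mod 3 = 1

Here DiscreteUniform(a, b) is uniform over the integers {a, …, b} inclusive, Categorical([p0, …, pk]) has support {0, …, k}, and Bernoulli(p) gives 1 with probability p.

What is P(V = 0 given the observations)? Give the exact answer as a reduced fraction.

P(V = 0 | obs) = 3/8

Enumerate traces; 432 have nonzero weight after conditioning:
  (Y=2, U=1, X=0, W=0, V=0, Z=1) weight 1/864
  (Y=2, U=1, X=0, W=0, V=1, Z=0) weight 1/2592
  (Y=2, U=1, X=0, W=0, V=1, Z=3) weight 1/2592
  (Y=2, U=1, X=0, W=0, V=2, Z=2) weight 1/864
  (Y=2, U=1, X=0, W=1, V=0, Z=1) weight 1/864
  (Y=2, U=1, X=0, W=1, V=1, Z=0) weight 1/2592
  (Y=2, U=1, X=0, W=1, V=1, Z=3) weight 1/2592
  (Y=2, U=1, X=0, W=1, V=2, Z=2) weight 1/864
  … 424 more
Group by V:
  weight(V=0) = 1/8
  weight(V=1) = 1/12
  weight(V=2) = 1/8
Total weight = 1/8 + 1/12 + 1/8 = 1/3
P(V=0 | obs) = 1/8 / 1/3 = 3/8
P(V=1 | obs) = 1/12 / 1/3 = 1/4
P(V=2 | obs) = 1/8 / 1/3 = 3/8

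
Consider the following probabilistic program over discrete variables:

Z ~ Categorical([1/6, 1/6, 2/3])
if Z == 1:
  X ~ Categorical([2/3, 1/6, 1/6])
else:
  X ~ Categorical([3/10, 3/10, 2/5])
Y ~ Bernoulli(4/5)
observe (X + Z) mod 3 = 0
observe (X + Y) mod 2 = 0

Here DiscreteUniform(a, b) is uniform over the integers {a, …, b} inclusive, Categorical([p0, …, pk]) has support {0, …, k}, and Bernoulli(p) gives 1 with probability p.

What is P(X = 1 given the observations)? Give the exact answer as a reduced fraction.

Enumerate traces; 3 have nonzero weight after conditioning:
  (Z=0, X=0, Y=0) weight 1/100
  (Z=1, X=2, Y=0) weight 1/180
  (Z=2, X=1, Y=1) weight 4/25
Group by X:
  weight(X=0) = 1/100
  weight(X=1) = 4/25
  weight(X=2) = 1/180
Total weight = 1/100 + 4/25 + 1/180 = 79/450
P(X=0 | obs) = 1/100 / 79/450 = 9/158
P(X=1 | obs) = 4/25 / 79/450 = 72/79
P(X=2 | obs) = 1/180 / 79/450 = 5/158

P(X = 1 | obs) = 72/79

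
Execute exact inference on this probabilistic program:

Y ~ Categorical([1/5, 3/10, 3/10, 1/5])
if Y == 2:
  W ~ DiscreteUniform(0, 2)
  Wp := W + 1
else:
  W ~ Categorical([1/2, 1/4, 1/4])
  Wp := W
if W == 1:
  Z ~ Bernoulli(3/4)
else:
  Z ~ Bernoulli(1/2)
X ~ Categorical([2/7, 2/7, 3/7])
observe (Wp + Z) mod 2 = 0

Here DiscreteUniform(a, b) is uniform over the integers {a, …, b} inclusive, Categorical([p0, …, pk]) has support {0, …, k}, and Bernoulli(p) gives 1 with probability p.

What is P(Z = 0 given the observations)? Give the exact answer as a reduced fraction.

Enumerate traces; 36 have nonzero weight after conditioning:
  (Y=0, W=0, Z=0, X=0) weight 1/70
  (Y=0, W=0, Z=0, X=1) weight 1/70
  (Y=0, W=0, Z=0, X=2) weight 3/140
  (Y=0, W=1, Z=1, X=0) weight 3/280
  (Y=0, W=1, Z=1, X=1) weight 3/280
  (Y=0, W=1, Z=1, X=2) weight 9/560
  (Y=0, W=2, Z=0, X=0) weight 1/140
  (Y=0, W=2, Z=0, X=1) weight 1/140
  … 28 more
Group by Z:
  weight(Z=0) = 23/80
  weight(Z=1) = 37/160
Total weight = 23/80 + 37/160 = 83/160
P(Z=0 | obs) = 23/80 / 83/160 = 46/83
P(Z=1 | obs) = 37/160 / 83/160 = 37/83

P(Z = 0 | obs) = 46/83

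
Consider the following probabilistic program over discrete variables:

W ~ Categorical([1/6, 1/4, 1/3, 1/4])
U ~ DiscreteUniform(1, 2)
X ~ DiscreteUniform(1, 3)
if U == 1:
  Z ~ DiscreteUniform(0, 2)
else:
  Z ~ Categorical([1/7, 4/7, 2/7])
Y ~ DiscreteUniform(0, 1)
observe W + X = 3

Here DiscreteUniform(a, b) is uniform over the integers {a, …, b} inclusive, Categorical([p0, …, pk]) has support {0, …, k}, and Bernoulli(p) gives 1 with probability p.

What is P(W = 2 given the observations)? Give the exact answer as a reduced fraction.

P(W = 2 | obs) = 4/9

Enumerate traces; 36 have nonzero weight after conditioning:
  (W=0, U=1, X=3, Z=0, Y=0) weight 1/216
  (W=0, U=1, X=3, Z=0, Y=1) weight 1/216
  (W=0, U=1, X=3, Z=1, Y=0) weight 1/216
  (W=0, U=1, X=3, Z=1, Y=1) weight 1/216
  (W=0, U=1, X=3, Z=2, Y=0) weight 1/216
  (W=0, U=1, X=3, Z=2, Y=1) weight 1/216
  (W=0, U=2, X=3, Z=0, Y=0) weight 1/504
  (W=0, U=2, X=3, Z=0, Y=1) weight 1/504
  (W=1, U=1, X=2, Z=0, Y=0) weight 1/144
  (W=2, U=1, X=1, Z=0, Y=0) weight 1/108
  … 26 more
Group by W:
  weight(W=0) = 1/18
  weight(W=1) = 1/12
  weight(W=2) = 1/9
Total weight = 1/18 + 1/12 + 1/9 = 1/4
P(W=0 | obs) = 1/18 / 1/4 = 2/9
P(W=1 | obs) = 1/12 / 1/4 = 1/3
P(W=2 | obs) = 1/9 / 1/4 = 4/9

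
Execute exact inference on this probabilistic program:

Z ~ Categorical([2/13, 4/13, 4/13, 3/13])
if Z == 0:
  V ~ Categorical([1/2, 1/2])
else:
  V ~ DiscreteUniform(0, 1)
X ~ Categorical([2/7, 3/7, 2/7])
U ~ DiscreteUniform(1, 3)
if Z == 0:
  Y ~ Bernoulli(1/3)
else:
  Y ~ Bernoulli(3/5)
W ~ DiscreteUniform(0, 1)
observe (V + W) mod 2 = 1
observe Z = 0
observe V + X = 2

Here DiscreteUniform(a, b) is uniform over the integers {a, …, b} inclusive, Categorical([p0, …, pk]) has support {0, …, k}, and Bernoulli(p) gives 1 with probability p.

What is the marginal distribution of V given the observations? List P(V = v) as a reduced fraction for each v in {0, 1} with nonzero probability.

Enumerate traces; 12 have nonzero weight after conditioning:
  (Z=0, V=0, X=2, U=1, Y=0, W=1) weight 2/819
  (Z=0, V=0, X=2, U=1, Y=1, W=1) weight 1/819
  (Z=0, V=0, X=2, U=2, Y=0, W=1) weight 2/819
  (Z=0, V=0, X=2, U=2, Y=1, W=1) weight 1/819
  (Z=0, V=0, X=2, U=3, Y=0, W=1) weight 2/819
  (Z=0, V=0, X=2, U=3, Y=1, W=1) weight 1/819
  (Z=0, V=1, X=1, U=1, Y=0, W=0) weight 1/273
  (Z=0, V=1, X=1, U=1, Y=1, W=0) weight 1/546
  … 4 more
Group by V:
  weight(V=0) = 1/91
  weight(V=1) = 3/182
Total weight = 1/91 + 3/182 = 5/182
P(V=0 | obs) = 1/91 / 5/182 = 2/5
P(V=1 | obs) = 3/182 / 5/182 = 3/5

P(V=0) = 2/5, P(V=1) = 3/5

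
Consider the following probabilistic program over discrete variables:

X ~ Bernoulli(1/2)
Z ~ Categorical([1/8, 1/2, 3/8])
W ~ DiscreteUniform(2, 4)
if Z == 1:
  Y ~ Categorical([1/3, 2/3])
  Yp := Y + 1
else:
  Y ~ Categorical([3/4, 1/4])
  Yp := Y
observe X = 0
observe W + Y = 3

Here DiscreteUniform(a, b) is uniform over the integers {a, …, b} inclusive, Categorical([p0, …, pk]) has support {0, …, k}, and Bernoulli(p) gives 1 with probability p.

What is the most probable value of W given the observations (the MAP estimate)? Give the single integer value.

argmax_v P(W = v | obs) = 3

Enumerate traces; 6 have nonzero weight after conditioning:
  (X=0, Z=0, W=2, Y=1) weight 1/192
  (X=0, Z=0, W=3, Y=0) weight 1/64
  (X=0, Z=1, W=2, Y=1) weight 1/18
  (X=0, Z=1, W=3, Y=0) weight 1/36
  (X=0, Z=2, W=2, Y=1) weight 1/64
  (X=0, Z=2, W=3, Y=0) weight 3/64
Group by W:
  weight(W=2) = 11/144
  weight(W=3) = 13/144
Total weight = 11/144 + 13/144 = 1/6
P(W=2 | obs) = 11/144 / 1/6 = 11/24
P(W=3 | obs) = 13/144 / 1/6 = 13/24
argmax = 3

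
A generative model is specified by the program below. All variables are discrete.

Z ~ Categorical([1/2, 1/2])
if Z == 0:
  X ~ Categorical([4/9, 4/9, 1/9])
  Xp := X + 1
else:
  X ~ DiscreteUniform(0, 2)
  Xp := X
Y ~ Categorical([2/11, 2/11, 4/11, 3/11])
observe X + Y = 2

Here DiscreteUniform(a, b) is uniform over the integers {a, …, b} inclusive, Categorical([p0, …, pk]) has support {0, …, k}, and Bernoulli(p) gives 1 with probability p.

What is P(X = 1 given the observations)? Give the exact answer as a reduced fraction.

P(X = 1 | obs) = 7/25

Enumerate traces; 6 have nonzero weight after conditioning:
  (Z=0, X=0, Y=2) weight 8/99
  (Z=0, X=1, Y=1) weight 4/99
  (Z=0, X=2, Y=0) weight 1/99
  (Z=1, X=0, Y=2) weight 2/33
  (Z=1, X=1, Y=1) weight 1/33
  (Z=1, X=2, Y=0) weight 1/33
Group by X:
  weight(X=0) = 14/99
  weight(X=1) = 7/99
  weight(X=2) = 4/99
Total weight = 14/99 + 7/99 + 4/99 = 25/99
P(X=0 | obs) = 14/99 / 25/99 = 14/25
P(X=1 | obs) = 7/99 / 25/99 = 7/25
P(X=2 | obs) = 4/99 / 25/99 = 4/25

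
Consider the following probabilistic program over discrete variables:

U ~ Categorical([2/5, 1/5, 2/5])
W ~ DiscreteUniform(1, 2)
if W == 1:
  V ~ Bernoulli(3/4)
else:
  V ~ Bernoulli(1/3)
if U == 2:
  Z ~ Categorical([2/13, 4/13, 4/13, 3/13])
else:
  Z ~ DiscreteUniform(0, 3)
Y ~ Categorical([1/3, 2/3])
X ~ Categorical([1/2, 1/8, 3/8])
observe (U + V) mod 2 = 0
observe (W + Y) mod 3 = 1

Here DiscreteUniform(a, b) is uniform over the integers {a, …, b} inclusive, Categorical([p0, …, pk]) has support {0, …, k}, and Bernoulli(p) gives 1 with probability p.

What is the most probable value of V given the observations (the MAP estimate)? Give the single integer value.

argmax_v P(V = v | obs) = 0

Enumerate traces; 36 have nonzero weight after conditioning:
  (U=0, W=1, V=0, Z=0, Y=0, X=0) weight 1/480
  (U=0, W=1, V=0, Z=0, Y=0, X=1) weight 1/1920
  (U=0, W=1, V=0, Z=0, Y=0, X=2) weight 1/640
  (U=0, W=1, V=0, Z=1, Y=0, X=0) weight 1/480
  (U=0, W=1, V=0, Z=1, Y=0, X=1) weight 1/1920
  (U=0, W=1, V=0, Z=1, Y=0, X=2) weight 1/640
  (U=0, W=1, V=0, Z=2, Y=0, X=0) weight 1/480
  (U=0, W=1, V=0, Z=2, Y=0, X=1) weight 1/1920
  (U=1, W=1, V=1, Z=0, Y=0, X=0) weight 1/320
  … 27 more
Group by V:
  weight(V=0) = 1/30
  weight(V=1) = 1/40
Total weight = 1/30 + 1/40 = 7/120
P(V=0 | obs) = 1/30 / 7/120 = 4/7
P(V=1 | obs) = 1/40 / 7/120 = 3/7
argmax = 0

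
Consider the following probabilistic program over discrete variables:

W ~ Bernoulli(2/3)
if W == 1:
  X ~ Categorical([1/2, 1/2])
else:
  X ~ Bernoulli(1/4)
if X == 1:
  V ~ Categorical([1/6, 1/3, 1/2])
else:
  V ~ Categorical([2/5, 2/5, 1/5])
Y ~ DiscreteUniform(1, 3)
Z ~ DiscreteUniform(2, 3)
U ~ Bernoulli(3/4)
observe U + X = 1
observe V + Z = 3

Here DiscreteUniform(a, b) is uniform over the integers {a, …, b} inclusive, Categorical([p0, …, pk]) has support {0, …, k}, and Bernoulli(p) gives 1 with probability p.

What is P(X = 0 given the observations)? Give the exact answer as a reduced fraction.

P(X = 0 | obs) = 168/193

Enumerate traces; 24 have nonzero weight after conditioning:
  (W=0, X=0, V=0, Y=1, Z=3, U=1) weight 1/80
  (W=0, X=0, V=0, Y=2, Z=3, U=1) weight 1/80
  (W=0, X=0, V=0, Y=3, Z=3, U=1) weight 1/80
  (W=0, X=0, V=1, Y=1, Z=2, U=1) weight 1/80
  (W=0, X=0, V=1, Y=2, Z=2, U=1) weight 1/80
  (W=0, X=0, V=1, Y=3, Z=2, U=1) weight 1/80
  (W=0, X=1, V=0, Y=1, Z=3, U=0) weight 1/1728
  (W=0, X=1, V=0, Y=2, Z=3, U=0) weight 1/1728
  … 16 more
Group by X:
  weight(X=0) = 7/40
  weight(X=1) = 5/192
Total weight = 7/40 + 5/192 = 193/960
P(X=0 | obs) = 7/40 / 193/960 = 168/193
P(X=1 | obs) = 5/192 / 193/960 = 25/193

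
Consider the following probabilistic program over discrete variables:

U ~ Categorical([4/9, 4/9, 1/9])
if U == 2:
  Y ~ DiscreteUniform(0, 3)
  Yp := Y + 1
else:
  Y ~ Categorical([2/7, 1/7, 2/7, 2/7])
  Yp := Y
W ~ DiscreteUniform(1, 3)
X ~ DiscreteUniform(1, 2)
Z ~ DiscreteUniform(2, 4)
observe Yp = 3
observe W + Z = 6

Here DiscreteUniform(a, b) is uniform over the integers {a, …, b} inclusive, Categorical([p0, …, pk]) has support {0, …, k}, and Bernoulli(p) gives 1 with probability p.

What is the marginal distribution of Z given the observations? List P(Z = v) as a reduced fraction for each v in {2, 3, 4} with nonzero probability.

P(Z=3) = 1/2, P(Z=4) = 1/2

Enumerate traces; 12 have nonzero weight after conditioning:
  (U=0, Y=3, W=2, X=1, Z=4) weight 4/567
  (U=0, Y=3, W=2, X=2, Z=4) weight 4/567
  (U=0, Y=3, W=3, X=1, Z=3) weight 4/567
  (U=0, Y=3, W=3, X=2, Z=3) weight 4/567
  (U=1, Y=3, W=2, X=1, Z=4) weight 4/567
  (U=1, Y=3, W=2, X=2, Z=4) weight 4/567
  (U=1, Y=3, W=3, X=1, Z=3) weight 4/567
  (U=1, Y=3, W=3, X=2, Z=3) weight 4/567
  … 4 more
Group by Z:
  weight(Z=3) = 71/2268
  weight(Z=4) = 71/2268
Total weight = 71/2268 + 71/2268 = 71/1134
P(Z=3 | obs) = 71/2268 / 71/1134 = 1/2
P(Z=4 | obs) = 71/2268 / 71/1134 = 1/2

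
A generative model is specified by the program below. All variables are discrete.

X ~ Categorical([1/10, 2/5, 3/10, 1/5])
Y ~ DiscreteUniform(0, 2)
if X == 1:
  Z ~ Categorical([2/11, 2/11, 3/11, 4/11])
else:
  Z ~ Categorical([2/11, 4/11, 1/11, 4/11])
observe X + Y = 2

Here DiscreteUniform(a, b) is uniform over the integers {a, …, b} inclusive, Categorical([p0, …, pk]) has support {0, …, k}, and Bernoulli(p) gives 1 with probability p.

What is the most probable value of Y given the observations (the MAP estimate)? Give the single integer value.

Enumerate traces; 12 have nonzero weight after conditioning:
  (X=0, Y=2, Z=0) weight 1/165
  (X=0, Y=2, Z=1) weight 2/165
  (X=0, Y=2, Z=2) weight 1/330
  (X=0, Y=2, Z=3) weight 2/165
  (X=1, Y=1, Z=0) weight 4/165
  (X=1, Y=1, Z=1) weight 4/165
  (X=1, Y=1, Z=2) weight 2/55
  (X=1, Y=1, Z=3) weight 8/165
  (X=2, Y=0, Z=0) weight 1/55
  … 3 more
Group by Y:
  weight(Y=0) = 1/10
  weight(Y=1) = 2/15
  weight(Y=2) = 1/30
Total weight = 1/10 + 2/15 + 1/30 = 4/15
P(Y=0 | obs) = 1/10 / 4/15 = 3/8
P(Y=1 | obs) = 2/15 / 4/15 = 1/2
P(Y=2 | obs) = 1/30 / 4/15 = 1/8
argmax = 1

argmax_v P(Y = v | obs) = 1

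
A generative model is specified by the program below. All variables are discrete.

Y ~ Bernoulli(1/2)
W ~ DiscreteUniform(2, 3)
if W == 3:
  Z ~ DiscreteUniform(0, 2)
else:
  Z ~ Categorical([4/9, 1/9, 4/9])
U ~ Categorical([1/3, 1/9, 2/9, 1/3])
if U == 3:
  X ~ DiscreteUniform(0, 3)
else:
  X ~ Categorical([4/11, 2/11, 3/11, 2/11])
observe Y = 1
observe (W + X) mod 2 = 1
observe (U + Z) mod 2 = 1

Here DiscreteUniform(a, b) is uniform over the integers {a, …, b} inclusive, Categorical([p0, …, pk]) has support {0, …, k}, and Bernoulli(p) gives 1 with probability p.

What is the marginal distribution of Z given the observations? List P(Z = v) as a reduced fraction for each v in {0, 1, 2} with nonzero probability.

P(Z=0) = 61/172, P(Z=1) = 25/86, P(Z=2) = 61/172

Enumerate traces; 24 have nonzero weight after conditioning:
  (Y=1, W=2, Z=0, U=1, X=1) weight 2/891
  (Y=1, W=2, Z=0, U=1, X=3) weight 2/891
  (Y=1, W=2, Z=0, U=3, X=1) weight 1/108
  (Y=1, W=2, Z=0, U=3, X=3) weight 1/108
  (Y=1, W=2, Z=1, U=0, X=1) weight 1/594
  (Y=1, W=2, Z=1, U=0, X=3) weight 1/594
  (Y=1, W=2, Z=1, U=2, X=1) weight 1/891
  (Y=1, W=2, Z=1, U=2, X=3) weight 1/891
  (Y=1, W=2, Z=2, U=1, X=1) weight 2/891
  … 15 more
Group by Z:
  weight(Z=0) = 305/7128
  weight(Z=1) = 125/3564
  weight(Z=2) = 305/7128
Total weight = 305/7128 + 125/3564 + 305/7128 = 215/1782
P(Z=0 | obs) = 305/7128 / 215/1782 = 61/172
P(Z=1 | obs) = 125/3564 / 215/1782 = 25/86
P(Z=2 | obs) = 305/7128 / 215/1782 = 61/172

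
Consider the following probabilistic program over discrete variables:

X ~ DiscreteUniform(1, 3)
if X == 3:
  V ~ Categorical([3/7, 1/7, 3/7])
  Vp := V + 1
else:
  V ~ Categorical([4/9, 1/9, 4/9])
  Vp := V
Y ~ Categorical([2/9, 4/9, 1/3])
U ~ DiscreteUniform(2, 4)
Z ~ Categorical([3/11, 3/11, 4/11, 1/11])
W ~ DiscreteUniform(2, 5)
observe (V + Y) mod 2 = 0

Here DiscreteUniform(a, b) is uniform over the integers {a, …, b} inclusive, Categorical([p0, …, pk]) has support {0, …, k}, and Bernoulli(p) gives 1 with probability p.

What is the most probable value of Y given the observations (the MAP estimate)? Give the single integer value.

Enumerate traces; 720 have nonzero weight after conditioning:
  (X=1, V=0, Y=0, U=2, Z=0, W=2) weight 2/2673
  (X=1, V=0, Y=0, U=2, Z=0, W=3) weight 2/2673
  (X=1, V=0, Y=0, U=2, Z=0, W=4) weight 2/2673
  (X=1, V=0, Y=0, U=2, Z=0, W=5) weight 2/2673
  (X=1, V=0, Y=0, U=2, Z=1, W=2) weight 2/2673
  (X=1, V=0, Y=0, U=2, Z=1, W=3) weight 2/2673
  (X=1, V=0, Y=0, U=2, Z=1, W=4) weight 2/2673
  (X=1, V=0, Y=0, U=2, Z=1, W=5) weight 2/2673
  (X=1, V=0, Y=2, U=2, Z=0, W=2) weight 1/891
  (X=1, V=1, Y=1, U=2, Z=0, W=2) weight 1/2673
  … 710 more
Group by Y:
  weight(Y=0) = 332/1701
  weight(Y=1) = 92/1701
  weight(Y=2) = 166/567
Total weight = 332/1701 + 92/1701 + 166/567 = 922/1701
P(Y=0 | obs) = 332/1701 / 922/1701 = 166/461
P(Y=1 | obs) = 92/1701 / 922/1701 = 46/461
P(Y=2 | obs) = 166/567 / 922/1701 = 249/461
argmax = 2

argmax_v P(Y = v | obs) = 2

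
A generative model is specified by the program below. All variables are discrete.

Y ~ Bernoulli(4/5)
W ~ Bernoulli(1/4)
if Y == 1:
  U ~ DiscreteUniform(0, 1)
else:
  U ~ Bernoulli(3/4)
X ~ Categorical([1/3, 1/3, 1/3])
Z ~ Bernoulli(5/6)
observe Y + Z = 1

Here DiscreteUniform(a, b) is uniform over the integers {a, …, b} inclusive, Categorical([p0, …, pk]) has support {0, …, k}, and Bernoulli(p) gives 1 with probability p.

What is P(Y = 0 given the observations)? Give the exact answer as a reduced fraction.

P(Y = 0 | obs) = 5/9

Enumerate traces; 24 have nonzero weight after conditioning:
  (Y=0, W=0, U=0, X=0, Z=1) weight 1/96
  (Y=0, W=0, U=0, X=1, Z=1) weight 1/96
  (Y=0, W=0, U=0, X=2, Z=1) weight 1/96
  (Y=0, W=0, U=1, X=0, Z=1) weight 1/32
  (Y=0, W=0, U=1, X=1, Z=1) weight 1/32
  (Y=0, W=0, U=1, X=2, Z=1) weight 1/32
  (Y=0, W=1, U=0, X=0, Z=1) weight 1/288
  (Y=0, W=1, U=0, X=1, Z=1) weight 1/288
  (Y=1, W=0, U=0, X=0, Z=0) weight 1/60
  … 15 more
Group by Y:
  weight(Y=0) = 1/6
  weight(Y=1) = 2/15
Total weight = 1/6 + 2/15 = 3/10
P(Y=0 | obs) = 1/6 / 3/10 = 5/9
P(Y=1 | obs) = 2/15 / 3/10 = 4/9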